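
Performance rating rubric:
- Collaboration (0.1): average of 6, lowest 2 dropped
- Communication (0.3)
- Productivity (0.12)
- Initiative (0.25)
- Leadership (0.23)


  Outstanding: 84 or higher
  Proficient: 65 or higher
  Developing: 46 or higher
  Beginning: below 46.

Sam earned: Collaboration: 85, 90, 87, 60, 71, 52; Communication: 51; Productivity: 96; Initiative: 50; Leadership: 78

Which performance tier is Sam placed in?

Collaboration: drop 52, 60 → average of remaining 4 = 333/4 = 83.25
Weighted total:
  Collaboration 83.25 × 0.1 = 8.325
  Communication 51 × 0.3 = 15.3
  Productivity 96 × 0.12 = 11.52
  Initiative 50 × 0.25 = 12.5
  Leadership 78 × 0.23 = 17.94
Sum = 65.585
65.585 is ≥ 65 and < 84 → Proficient

Proficient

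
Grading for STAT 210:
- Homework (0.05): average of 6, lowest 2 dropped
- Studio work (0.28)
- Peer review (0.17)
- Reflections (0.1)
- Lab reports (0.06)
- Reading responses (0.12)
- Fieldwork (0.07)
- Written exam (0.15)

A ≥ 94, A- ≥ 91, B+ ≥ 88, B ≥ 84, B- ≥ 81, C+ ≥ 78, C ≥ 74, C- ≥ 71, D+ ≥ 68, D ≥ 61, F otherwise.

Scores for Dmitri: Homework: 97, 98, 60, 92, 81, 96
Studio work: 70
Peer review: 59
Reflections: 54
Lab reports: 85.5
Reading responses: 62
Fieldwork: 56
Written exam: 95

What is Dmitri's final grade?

D+

Homework: drop 60, 81 → average of remaining 4 = 383/4 = 95.75
Weighted total:
  Homework 95.75 × 0.05 = 4.7875
  Studio work 70 × 0.28 = 19.6
  Peer review 59 × 0.17 = 10.03
  Reflections 54 × 0.1 = 5.4
  Lab reports 85.5 × 0.06 = 5.13
  Reading responses 62 × 0.12 = 7.44
  Fieldwork 56 × 0.07 = 3.92
  Written exam 95 × 0.15 = 14.25
Sum = 70.5575
70.5575 is ≥ 68 and < 71 → D+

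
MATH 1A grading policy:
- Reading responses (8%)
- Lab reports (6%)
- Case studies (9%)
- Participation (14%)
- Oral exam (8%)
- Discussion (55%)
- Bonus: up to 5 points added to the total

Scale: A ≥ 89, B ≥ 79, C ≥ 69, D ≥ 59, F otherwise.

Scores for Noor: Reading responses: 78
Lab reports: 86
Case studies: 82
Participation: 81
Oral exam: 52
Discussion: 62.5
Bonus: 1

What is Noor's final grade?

Weighted total:
  Reading responses 78 × 0.08 = 6.24
  Lab reports 86 × 0.06 = 5.16
  Case studies 82 × 0.09 = 7.38
  Participation 81 × 0.14 = 11.34
  Oral exam 52 × 0.08 = 4.16
  Discussion 62.5 × 0.55 = 34.375
Sum = 68.655
Bonus: 68.655 + 1 = 69.655
69.655 is ≥ 69 and < 79 → C

C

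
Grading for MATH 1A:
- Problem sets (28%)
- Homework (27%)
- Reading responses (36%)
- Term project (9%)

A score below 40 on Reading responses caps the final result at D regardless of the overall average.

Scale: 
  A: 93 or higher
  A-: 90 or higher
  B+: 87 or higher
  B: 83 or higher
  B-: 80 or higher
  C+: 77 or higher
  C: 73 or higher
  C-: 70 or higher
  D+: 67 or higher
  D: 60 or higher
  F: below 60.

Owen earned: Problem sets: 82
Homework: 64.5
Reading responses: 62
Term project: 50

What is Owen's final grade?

Reading responses score 62 ≥ 40: minimum met.
Weighted total:
  Problem sets 82 × 0.28 = 22.96
  Homework 64.5 × 0.27 = 17.415
  Reading responses 62 × 0.36 = 22.32
  Term project 50 × 0.09 = 4.5
Sum = 67.195
67.195 is ≥ 67 and < 70 → D+

D+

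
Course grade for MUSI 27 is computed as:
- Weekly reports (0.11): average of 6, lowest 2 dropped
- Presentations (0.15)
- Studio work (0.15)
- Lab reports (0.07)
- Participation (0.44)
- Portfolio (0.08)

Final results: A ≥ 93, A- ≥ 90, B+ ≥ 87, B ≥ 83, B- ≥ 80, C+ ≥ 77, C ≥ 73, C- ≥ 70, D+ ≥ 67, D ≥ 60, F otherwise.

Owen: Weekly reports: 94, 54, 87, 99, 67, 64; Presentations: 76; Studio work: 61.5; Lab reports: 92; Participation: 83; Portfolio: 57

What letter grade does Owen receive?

C+

Weekly reports: drop 54, 64 → average of remaining 4 = 347/4 = 86.75
Weighted total:
  Weekly reports 86.75 × 0.11 = 9.5425
  Presentations 76 × 0.15 = 11.4
  Studio work 61.5 × 0.15 = 9.225
  Lab reports 92 × 0.07 = 6.44
  Participation 83 × 0.44 = 36.52
  Portfolio 57 × 0.08 = 4.56
Sum = 77.6875
77.6875 is ≥ 77 and < 80 → C+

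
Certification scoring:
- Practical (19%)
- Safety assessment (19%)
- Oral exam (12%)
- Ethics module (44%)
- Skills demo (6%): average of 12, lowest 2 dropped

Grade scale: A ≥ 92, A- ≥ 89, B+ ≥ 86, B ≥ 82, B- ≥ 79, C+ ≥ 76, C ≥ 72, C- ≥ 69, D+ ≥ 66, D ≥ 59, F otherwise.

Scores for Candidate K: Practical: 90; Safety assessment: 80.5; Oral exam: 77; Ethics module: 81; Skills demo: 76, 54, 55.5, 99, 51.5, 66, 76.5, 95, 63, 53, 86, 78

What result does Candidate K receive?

Skills demo: drop 51.5, 53 → average of remaining 10 = 749/10 = 74.9
Weighted total:
  Practical 90 × 0.19 = 17.1
  Safety assessment 80.5 × 0.19 = 15.295
  Oral exam 77 × 0.12 = 9.24
  Ethics module 81 × 0.44 = 35.64
  Skills demo 74.9 × 0.06 = 4.494
Sum = 81.769
81.769 is ≥ 79 and < 82 → B-

B-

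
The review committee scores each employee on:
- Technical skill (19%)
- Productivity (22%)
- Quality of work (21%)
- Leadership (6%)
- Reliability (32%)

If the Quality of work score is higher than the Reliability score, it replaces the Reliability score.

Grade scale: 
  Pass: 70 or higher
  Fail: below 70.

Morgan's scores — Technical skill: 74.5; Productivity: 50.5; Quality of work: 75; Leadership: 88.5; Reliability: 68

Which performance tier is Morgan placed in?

Quality of work (75) > Reliability (68), so Reliability counts as 75.
Weighted total:
  Technical skill 74.5 × 0.19 = 14.155
  Productivity 50.5 × 0.22 = 11.11
  Quality of work 75 × 0.21 = 15.75
  Leadership 88.5 × 0.06 = 5.31
  Reliability 75 × 0.32 = 24
Sum = 70.325
70.325 ≥ 70 → Pass

Pass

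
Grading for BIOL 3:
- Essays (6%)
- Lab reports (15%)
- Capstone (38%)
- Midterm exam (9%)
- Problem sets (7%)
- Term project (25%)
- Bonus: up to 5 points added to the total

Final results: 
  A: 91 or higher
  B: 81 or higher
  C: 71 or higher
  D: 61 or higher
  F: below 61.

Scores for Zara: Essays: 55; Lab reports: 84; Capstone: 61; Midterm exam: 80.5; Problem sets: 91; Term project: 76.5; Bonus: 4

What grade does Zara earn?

C

Weighted total:
  Essays 55 × 0.06 = 3.3
  Lab reports 84 × 0.15 = 12.6
  Capstone 61 × 0.38 = 23.18
  Midterm exam 80.5 × 0.09 = 7.245
  Problem sets 91 × 0.07 = 6.37
  Term project 76.5 × 0.25 = 19.125
Sum = 71.82
Bonus: 71.82 + 4 = 75.82
75.82 is ≥ 71 and < 81 → C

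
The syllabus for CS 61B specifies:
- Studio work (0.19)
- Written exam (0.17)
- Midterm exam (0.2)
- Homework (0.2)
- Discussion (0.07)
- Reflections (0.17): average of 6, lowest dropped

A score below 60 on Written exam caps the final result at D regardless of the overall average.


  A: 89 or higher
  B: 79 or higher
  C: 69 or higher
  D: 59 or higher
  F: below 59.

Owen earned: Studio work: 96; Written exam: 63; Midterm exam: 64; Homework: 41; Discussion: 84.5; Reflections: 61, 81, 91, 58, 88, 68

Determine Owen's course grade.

C

Reflections: drop 58 → average of remaining 5 = 389/5 = 77.8
Written exam score 63 ≥ 60: minimum met.
Weighted total:
  Studio work 96 × 0.19 = 18.24
  Written exam 63 × 0.17 = 10.71
  Midterm exam 64 × 0.2 = 12.8
  Homework 41 × 0.2 = 8.2
  Discussion 84.5 × 0.07 = 5.915
  Reflections 77.8 × 0.17 = 13.226
Sum = 69.091
69.091 is ≥ 69 and < 79 → C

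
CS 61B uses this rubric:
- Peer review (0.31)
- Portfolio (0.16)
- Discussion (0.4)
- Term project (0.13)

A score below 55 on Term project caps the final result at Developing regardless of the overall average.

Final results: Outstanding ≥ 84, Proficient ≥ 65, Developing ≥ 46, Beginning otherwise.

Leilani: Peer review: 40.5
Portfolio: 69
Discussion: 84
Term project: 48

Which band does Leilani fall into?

Developing

Term project score 48 < 55: minimum not met.
Weighted total:
  Peer review 40.5 × 0.31 = 12.555
  Portfolio 69 × 0.16 = 11.04
  Discussion 84 × 0.4 = 33.6
  Term project 48 × 0.13 = 6.24
Sum = 63.435
63.435 would be Developing; cap at Developing applies → Developing.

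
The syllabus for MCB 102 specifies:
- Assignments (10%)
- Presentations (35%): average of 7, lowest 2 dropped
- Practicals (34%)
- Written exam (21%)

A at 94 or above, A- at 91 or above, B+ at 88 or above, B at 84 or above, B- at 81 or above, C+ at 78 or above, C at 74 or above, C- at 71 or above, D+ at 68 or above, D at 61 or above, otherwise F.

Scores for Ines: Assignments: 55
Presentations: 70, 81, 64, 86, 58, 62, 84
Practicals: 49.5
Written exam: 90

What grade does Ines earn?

Presentations: drop 58, 62 → average of remaining 5 = 385/5 = 77
Weighted total:
  Assignments 55 × 0.1 = 5.5
  Presentations 77 × 0.35 = 26.95
  Practicals 49.5 × 0.34 = 16.83
  Written exam 90 × 0.21 = 18.9
Sum = 68.18
68.18 is ≥ 68 and < 71 → D+

D+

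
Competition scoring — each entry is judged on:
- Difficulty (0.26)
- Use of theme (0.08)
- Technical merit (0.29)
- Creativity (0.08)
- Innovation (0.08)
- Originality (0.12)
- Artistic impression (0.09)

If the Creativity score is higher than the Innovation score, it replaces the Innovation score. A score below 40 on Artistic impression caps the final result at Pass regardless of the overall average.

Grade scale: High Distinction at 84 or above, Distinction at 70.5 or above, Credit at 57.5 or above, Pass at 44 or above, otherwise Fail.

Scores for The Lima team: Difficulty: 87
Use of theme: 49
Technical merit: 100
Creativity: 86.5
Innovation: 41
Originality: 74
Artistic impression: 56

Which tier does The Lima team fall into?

Distinction

Creativity (86.5) > Innovation (41), so Innovation counts as 86.5.
Artistic impression score 56 ≥ 40: minimum met.
Weighted total:
  Difficulty 87 × 0.26 = 22.62
  Use of theme 49 × 0.08 = 3.92
  Technical merit 100 × 0.29 = 29
  Creativity 86.5 × 0.08 = 6.92
  Innovation 86.5 × 0.08 = 6.92
  Originality 74 × 0.12 = 8.88
  Artistic impression 56 × 0.09 = 5.04
Sum = 83.3
83.3 is ≥ 70.5 and < 84 → Distinction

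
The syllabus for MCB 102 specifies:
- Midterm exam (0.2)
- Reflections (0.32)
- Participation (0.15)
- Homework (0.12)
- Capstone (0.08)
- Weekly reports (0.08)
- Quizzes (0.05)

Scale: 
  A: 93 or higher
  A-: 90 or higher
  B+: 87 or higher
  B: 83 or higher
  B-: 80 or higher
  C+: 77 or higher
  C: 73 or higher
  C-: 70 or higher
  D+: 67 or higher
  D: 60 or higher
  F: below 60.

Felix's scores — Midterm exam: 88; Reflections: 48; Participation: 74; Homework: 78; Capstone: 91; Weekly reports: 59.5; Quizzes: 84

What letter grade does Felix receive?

Weighted total:
  Midterm exam 88 × 0.2 = 17.6
  Reflections 48 × 0.32 = 15.36
  Participation 74 × 0.15 = 11.1
  Homework 78 × 0.12 = 9.36
  Capstone 91 × 0.08 = 7.28
  Weekly reports 59.5 × 0.08 = 4.76
  Quizzes 84 × 0.05 = 4.2
Sum = 69.66
69.66 is ≥ 67 and < 70 → D+

D+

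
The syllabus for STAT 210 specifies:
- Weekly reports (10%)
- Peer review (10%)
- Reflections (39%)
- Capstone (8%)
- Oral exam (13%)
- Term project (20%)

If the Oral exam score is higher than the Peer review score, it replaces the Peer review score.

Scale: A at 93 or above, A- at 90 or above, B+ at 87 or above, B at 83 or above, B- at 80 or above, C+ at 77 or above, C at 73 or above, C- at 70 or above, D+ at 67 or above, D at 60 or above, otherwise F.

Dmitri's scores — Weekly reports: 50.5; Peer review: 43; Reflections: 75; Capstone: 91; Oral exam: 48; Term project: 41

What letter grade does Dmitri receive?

D

Oral exam (48) > Peer review (43), so Peer review counts as 48.
Weighted total:
  Weekly reports 50.5 × 0.1 = 5.05
  Peer review 48 × 0.1 = 4.8
  Reflections 75 × 0.39 = 29.25
  Capstone 91 × 0.08 = 7.28
  Oral exam 48 × 0.13 = 6.24
  Term project 41 × 0.2 = 8.2
Sum = 60.82
60.82 is ≥ 60 and < 67 → D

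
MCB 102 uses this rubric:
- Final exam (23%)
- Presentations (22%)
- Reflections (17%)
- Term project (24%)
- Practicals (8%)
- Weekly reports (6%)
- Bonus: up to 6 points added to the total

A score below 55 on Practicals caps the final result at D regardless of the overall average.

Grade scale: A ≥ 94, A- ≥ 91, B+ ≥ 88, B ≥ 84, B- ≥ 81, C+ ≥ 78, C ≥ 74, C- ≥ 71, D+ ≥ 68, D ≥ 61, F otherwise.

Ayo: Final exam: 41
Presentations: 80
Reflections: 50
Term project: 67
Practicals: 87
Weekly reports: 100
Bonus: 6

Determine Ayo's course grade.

Practicals score 87 ≥ 55: minimum met.
Weighted total:
  Final exam 41 × 0.23 = 9.43
  Presentations 80 × 0.22 = 17.6
  Reflections 50 × 0.17 = 8.5
  Term project 67 × 0.24 = 16.08
  Practicals 87 × 0.08 = 6.96
  Weekly reports 100 × 0.06 = 6
Sum = 64.57
Bonus: 64.57 + 6 = 70.57
70.57 is ≥ 68 and < 71 → D+

D+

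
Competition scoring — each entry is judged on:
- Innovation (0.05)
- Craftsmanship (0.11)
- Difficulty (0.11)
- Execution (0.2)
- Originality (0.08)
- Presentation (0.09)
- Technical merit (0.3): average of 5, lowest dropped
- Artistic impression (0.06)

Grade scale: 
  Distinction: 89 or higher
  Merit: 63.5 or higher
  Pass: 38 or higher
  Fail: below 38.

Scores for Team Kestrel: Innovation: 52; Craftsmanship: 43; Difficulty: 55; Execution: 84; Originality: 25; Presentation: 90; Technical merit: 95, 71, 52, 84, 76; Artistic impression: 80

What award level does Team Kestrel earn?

Technical merit: drop 52 → average of remaining 4 = 326/4 = 81.5
Weighted total:
  Innovation 52 × 0.05 = 2.6
  Craftsmanship 43 × 0.11 = 4.73
  Difficulty 55 × 0.11 = 6.05
  Execution 84 × 0.2 = 16.8
  Originality 25 × 0.08 = 2
  Presentation 90 × 0.09 = 8.1
  Technical merit 81.5 × 0.3 = 24.45
  Artistic impression 80 × 0.06 = 4.8
Sum = 69.53
69.53 is ≥ 63.5 and < 89 → Merit

Merit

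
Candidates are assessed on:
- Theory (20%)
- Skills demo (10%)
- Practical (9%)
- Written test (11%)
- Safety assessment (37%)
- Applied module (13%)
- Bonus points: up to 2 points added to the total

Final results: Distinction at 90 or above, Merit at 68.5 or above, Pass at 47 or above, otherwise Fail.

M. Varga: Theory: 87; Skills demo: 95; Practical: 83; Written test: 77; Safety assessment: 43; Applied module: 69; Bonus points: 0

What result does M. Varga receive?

Pass

Weighted total:
  Theory 87 × 0.2 = 17.4
  Skills demo 95 × 0.1 = 9.5
  Practical 83 × 0.09 = 7.47
  Written test 77 × 0.11 = 8.47
  Safety assessment 43 × 0.37 = 15.91
  Applied module 69 × 0.13 = 8.97
Sum = 67.72
Bonus points: 67.72 + 0 = 67.72
67.72 is ≥ 47 and < 68.5 → Pass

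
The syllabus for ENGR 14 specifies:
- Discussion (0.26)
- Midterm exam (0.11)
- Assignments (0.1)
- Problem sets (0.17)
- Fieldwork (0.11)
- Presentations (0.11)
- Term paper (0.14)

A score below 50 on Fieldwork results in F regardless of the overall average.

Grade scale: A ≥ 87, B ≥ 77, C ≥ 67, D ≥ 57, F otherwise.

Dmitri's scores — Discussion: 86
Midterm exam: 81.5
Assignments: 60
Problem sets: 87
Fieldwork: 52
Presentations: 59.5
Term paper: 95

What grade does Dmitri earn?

Fieldwork score 52 ≥ 50: minimum met.
Weighted total:
  Discussion 86 × 0.26 = 22.36
  Midterm exam 81.5 × 0.11 = 8.965
  Assignments 60 × 0.1 = 6
  Problem sets 87 × 0.17 = 14.79
  Fieldwork 52 × 0.11 = 5.72
  Presentations 59.5 × 0.11 = 6.545
  Term paper 95 × 0.14 = 13.3
Sum = 77.68
77.68 is ≥ 77 and < 87 → B

B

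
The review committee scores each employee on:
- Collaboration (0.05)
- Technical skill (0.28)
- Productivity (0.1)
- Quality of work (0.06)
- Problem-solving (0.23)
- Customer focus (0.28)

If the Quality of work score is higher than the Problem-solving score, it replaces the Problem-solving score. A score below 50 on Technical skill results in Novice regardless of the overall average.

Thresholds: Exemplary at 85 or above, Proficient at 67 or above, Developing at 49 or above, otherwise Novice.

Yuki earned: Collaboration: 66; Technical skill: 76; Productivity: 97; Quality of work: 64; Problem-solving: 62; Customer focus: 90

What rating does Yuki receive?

Quality of work (64) > Problem-solving (62), so Problem-solving counts as 64.
Technical skill score 76 ≥ 50: minimum met.
Weighted total:
  Collaboration 66 × 0.05 = 3.3
  Technical skill 76 × 0.28 = 21.28
  Productivity 97 × 0.1 = 9.7
  Quality of work 64 × 0.06 = 3.84
  Problem-solving 64 × 0.23 = 14.72
  Customer focus 90 × 0.28 = 25.2
Sum = 78.04
78.04 is ≥ 67 and < 85 → Proficient

Proficient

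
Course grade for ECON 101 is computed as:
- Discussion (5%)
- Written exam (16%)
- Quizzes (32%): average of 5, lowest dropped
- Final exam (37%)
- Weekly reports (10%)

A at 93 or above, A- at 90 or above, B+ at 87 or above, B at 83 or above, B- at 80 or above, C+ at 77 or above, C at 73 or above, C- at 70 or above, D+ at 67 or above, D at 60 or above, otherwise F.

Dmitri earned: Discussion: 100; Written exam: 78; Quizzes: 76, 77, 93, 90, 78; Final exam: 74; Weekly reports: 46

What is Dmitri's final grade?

Quizzes: drop 76 → average of remaining 4 = 338/4 = 84.5
Weighted total:
  Discussion 100 × 0.05 = 5
  Written exam 78 × 0.16 = 12.48
  Quizzes 84.5 × 0.32 = 27.04
  Final exam 74 × 0.37 = 27.38
  Weekly reports 46 × 0.1 = 4.6
Sum = 76.5
76.5 is ≥ 73 and < 77 → C

C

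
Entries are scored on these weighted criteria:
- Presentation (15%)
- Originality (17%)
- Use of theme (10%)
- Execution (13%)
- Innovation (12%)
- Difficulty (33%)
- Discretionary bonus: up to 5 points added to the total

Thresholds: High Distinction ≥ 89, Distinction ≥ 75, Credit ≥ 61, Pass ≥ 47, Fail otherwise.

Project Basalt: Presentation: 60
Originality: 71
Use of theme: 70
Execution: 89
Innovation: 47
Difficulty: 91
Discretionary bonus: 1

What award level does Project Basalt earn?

Weighted total:
  Presentation 60 × 0.15 = 9
  Originality 71 × 0.17 = 12.07
  Use of theme 70 × 0.1 = 7
  Execution 89 × 0.13 = 11.57
  Innovation 47 × 0.12 = 5.64
  Difficulty 91 × 0.33 = 30.03
Sum = 75.31
Discretionary bonus: 75.31 + 1 = 76.31
76.31 is ≥ 75 and < 89 → Distinction

Distinction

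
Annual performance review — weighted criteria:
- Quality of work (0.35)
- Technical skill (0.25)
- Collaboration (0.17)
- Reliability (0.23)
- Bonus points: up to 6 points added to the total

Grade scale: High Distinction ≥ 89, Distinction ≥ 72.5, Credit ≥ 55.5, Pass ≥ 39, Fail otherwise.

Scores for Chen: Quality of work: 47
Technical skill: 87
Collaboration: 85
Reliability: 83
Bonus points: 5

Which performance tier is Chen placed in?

Distinction

Weighted total:
  Quality of work 47 × 0.35 = 16.45
  Technical skill 87 × 0.25 = 21.75
  Collaboration 85 × 0.17 = 14.45
  Reliability 83 × 0.23 = 19.09
Sum = 71.74
Bonus points: 71.74 + 5 = 76.74
76.74 is ≥ 72.5 and < 89 → Distinction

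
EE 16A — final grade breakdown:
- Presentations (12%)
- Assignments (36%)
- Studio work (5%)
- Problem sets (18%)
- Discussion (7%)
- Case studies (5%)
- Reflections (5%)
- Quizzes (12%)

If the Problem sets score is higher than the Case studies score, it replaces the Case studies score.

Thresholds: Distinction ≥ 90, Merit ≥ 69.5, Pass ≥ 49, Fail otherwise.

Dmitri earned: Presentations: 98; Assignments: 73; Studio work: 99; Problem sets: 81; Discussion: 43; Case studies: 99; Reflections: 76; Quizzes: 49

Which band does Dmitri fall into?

Merit

Problem sets (81) ≤ Case studies (99), so Case studies stays at 99.
Weighted total:
  Presentations 98 × 0.12 = 11.76
  Assignments 73 × 0.36 = 26.28
  Studio work 99 × 0.05 = 4.95
  Problem sets 81 × 0.18 = 14.58
  Discussion 43 × 0.07 = 3.01
  Case studies 99 × 0.05 = 4.95
  Reflections 76 × 0.05 = 3.8
  Quizzes 49 × 0.12 = 5.88
Sum = 75.21
75.21 is ≥ 69.5 and < 90 → Merit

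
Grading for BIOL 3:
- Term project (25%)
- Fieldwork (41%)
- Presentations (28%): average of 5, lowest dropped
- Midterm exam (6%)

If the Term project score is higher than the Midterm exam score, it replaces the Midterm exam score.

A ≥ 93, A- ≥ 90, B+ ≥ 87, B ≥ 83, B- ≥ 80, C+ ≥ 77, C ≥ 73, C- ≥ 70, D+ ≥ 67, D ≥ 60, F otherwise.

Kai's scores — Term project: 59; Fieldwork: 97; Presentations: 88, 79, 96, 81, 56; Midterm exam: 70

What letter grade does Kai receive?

B-

Presentations: drop 56 → average of remaining 4 = 344/4 = 86
Term project (59) ≤ Midterm exam (70), so Midterm exam stays at 70.
Weighted total:
  Term project 59 × 0.25 = 14.75
  Fieldwork 97 × 0.41 = 39.77
  Presentations 86 × 0.28 = 24.08
  Midterm exam 70 × 0.06 = 4.2
Sum = 82.8
82.8 is ≥ 80 and < 83 → B-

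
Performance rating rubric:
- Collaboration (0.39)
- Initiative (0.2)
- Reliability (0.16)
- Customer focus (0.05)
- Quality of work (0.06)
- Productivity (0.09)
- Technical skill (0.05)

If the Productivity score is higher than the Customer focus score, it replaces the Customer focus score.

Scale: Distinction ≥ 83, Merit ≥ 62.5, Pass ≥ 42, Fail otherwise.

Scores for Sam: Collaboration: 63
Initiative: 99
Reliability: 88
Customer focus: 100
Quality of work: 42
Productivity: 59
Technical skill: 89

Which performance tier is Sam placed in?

Merit

Productivity (59) ≤ Customer focus (100), so Customer focus stays at 100.
Weighted total:
  Collaboration 63 × 0.39 = 24.57
  Initiative 99 × 0.2 = 19.8
  Reliability 88 × 0.16 = 14.08
  Customer focus 100 × 0.05 = 5
  Quality of work 42 × 0.06 = 2.52
  Productivity 59 × 0.09 = 5.31
  Technical skill 89 × 0.05 = 4.45
Sum = 75.73
75.73 is ≥ 62.5 and < 83 → Merit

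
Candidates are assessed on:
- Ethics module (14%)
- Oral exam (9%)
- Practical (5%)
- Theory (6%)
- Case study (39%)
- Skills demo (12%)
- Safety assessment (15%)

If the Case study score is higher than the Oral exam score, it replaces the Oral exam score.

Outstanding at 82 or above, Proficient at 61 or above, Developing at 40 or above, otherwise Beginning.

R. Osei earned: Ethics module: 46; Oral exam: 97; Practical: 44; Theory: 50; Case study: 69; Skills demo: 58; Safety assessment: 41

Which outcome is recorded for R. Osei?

Case study (69) ≤ Oral exam (97), so Oral exam stays at 97.
Weighted total:
  Ethics module 46 × 0.14 = 6.44
  Oral exam 97 × 0.09 = 8.73
  Practical 44 × 0.05 = 2.2
  Theory 50 × 0.06 = 3
  Case study 69 × 0.39 = 26.91
  Skills demo 58 × 0.12 = 6.96
  Safety assessment 41 × 0.15 = 6.15
Sum = 60.39
60.39 is ≥ 40 and < 61 → Developing

Developing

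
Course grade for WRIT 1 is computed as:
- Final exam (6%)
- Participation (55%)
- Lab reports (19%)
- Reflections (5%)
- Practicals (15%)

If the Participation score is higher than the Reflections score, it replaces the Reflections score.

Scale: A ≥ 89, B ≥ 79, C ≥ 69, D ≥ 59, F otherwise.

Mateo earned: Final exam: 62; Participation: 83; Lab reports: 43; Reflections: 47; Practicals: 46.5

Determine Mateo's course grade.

Participation (83) > Reflections (47), so Reflections counts as 83.
Weighted total:
  Final exam 62 × 0.06 = 3.72
  Participation 83 × 0.55 = 45.65
  Lab reports 43 × 0.19 = 8.17
  Reflections 83 × 0.05 = 4.15
  Practicals 46.5 × 0.15 = 6.975
Sum = 68.665
68.665 is ≥ 59 and < 69 → D

D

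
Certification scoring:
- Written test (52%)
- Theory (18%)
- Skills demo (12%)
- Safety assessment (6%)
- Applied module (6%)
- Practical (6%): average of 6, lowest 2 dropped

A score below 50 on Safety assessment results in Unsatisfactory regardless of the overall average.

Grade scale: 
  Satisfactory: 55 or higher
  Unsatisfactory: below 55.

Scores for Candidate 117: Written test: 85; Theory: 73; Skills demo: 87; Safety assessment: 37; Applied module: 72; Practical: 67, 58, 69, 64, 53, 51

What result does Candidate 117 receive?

Unsatisfactory

Practical: drop 51, 53 → average of remaining 4 = 258/4 = 64.5
Safety assessment score 37 < 50: minimum not met.
Weighted total:
  Written test 85 × 0.52 = 44.2
  Theory 73 × 0.18 = 13.14
  Skills demo 87 × 0.12 = 10.44
  Safety assessment 37 × 0.06 = 2.22
  Applied module 72 × 0.06 = 4.32
  Practical 64.5 × 0.06 = 3.87
Sum = 78.19
Because the Safety assessment minimum was not met, the result is Unsatisfactory.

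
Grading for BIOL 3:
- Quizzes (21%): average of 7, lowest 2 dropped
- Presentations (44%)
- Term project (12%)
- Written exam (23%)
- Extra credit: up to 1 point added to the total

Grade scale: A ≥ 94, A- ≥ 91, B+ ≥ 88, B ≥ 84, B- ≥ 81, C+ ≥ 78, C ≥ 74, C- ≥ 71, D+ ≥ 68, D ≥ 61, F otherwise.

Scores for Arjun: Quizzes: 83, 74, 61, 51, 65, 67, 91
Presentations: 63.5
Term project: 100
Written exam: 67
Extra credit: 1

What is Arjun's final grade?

Quizzes: drop 51, 61 → average of remaining 5 = 380/5 = 76
Weighted total:
  Quizzes 76 × 0.21 = 15.96
  Presentations 63.5 × 0.44 = 27.94
  Term project 100 × 0.12 = 12
  Written exam 67 × 0.23 = 15.41
Sum = 71.31
Extra credit: 71.31 + 1 = 72.31
72.31 is ≥ 71 and < 74 → C-

C-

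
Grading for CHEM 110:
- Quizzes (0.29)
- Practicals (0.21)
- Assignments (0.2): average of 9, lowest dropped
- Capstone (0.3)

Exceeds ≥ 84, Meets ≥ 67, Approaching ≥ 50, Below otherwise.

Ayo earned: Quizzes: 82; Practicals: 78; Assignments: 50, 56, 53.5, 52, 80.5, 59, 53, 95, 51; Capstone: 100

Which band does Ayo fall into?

Assignments: drop 50 → average of remaining 8 = 500/8 = 62.5
Weighted total:
  Quizzes 82 × 0.29 = 23.78
  Practicals 78 × 0.21 = 16.38
  Assignments 62.5 × 0.2 = 12.5
  Capstone 100 × 0.3 = 30
Sum = 82.66
82.66 is ≥ 67 and < 84 → Meets

Meets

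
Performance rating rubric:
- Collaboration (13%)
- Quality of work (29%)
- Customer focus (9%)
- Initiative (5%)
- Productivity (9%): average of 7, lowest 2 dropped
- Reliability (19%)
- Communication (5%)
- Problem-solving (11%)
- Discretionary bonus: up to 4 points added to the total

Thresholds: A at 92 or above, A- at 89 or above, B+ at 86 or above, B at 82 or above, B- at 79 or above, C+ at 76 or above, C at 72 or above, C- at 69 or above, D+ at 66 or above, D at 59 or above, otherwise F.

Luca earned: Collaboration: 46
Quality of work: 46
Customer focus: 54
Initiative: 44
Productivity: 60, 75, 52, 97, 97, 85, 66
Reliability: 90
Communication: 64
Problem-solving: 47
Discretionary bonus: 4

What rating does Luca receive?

Productivity: drop 52, 60 → average of remaining 5 = 420/5 = 84
Weighted total:
  Collaboration 46 × 0.13 = 5.98
  Quality of work 46 × 0.29 = 13.34
  Customer focus 54 × 0.09 = 4.86
  Initiative 44 × 0.05 = 2.2
  Productivity 84 × 0.09 = 7.56
  Reliability 90 × 0.19 = 17.1
  Communication 64 × 0.05 = 3.2
  Problem-solving 47 × 0.11 = 5.17
Sum = 59.41
Discretionary bonus: 59.41 + 4 = 63.41
63.41 is ≥ 59 and < 66 → D

D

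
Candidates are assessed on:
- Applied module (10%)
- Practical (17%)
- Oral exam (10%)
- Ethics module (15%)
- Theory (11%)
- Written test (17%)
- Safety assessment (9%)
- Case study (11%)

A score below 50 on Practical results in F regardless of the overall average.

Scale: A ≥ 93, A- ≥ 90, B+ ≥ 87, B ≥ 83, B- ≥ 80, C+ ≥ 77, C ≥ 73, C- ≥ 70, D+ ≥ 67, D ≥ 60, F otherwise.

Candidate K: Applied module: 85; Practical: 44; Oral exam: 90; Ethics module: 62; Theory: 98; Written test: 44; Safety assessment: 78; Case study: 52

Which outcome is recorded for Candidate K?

Practical score 44 < 50: minimum not met.
Weighted total:
  Applied module 85 × 0.1 = 8.5
  Practical 44 × 0.17 = 7.48
  Oral exam 90 × 0.1 = 9
  Ethics module 62 × 0.15 = 9.3
  Theory 98 × 0.11 = 10.78
  Written test 44 × 0.17 = 7.48
  Safety assessment 78 × 0.09 = 7.02
  Case study 52 × 0.11 = 5.72
Sum = 65.28
Because the Practical minimum was not met, the result is F.

F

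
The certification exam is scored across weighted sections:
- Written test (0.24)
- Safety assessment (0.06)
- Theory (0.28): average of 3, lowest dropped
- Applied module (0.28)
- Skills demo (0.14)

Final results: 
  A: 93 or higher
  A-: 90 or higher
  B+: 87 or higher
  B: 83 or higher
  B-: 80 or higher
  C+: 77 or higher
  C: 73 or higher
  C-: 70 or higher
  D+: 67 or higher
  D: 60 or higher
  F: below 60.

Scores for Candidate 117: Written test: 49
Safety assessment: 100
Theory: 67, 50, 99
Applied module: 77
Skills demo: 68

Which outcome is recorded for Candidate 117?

C-

Theory: drop 50 → average of remaining 2 = 166/2 = 83
Weighted total:
  Written test 49 × 0.24 = 11.76
  Safety assessment 100 × 0.06 = 6
  Theory 83 × 0.28 = 23.24
  Applied module 77 × 0.28 = 21.56
  Skills demo 68 × 0.14 = 9.52
Sum = 72.08
72.08 is ≥ 70 and < 73 → C-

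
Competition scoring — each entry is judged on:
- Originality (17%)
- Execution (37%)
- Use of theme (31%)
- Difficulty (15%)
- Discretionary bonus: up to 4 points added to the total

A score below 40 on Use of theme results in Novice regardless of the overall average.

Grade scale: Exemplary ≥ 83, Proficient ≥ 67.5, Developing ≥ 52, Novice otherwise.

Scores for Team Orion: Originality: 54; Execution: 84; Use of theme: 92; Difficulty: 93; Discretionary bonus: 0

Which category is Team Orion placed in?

Use of theme score 92 ≥ 40: minimum met.
Weighted total:
  Originality 54 × 0.17 = 9.18
  Execution 84 × 0.37 = 31.08
  Use of theme 92 × 0.31 = 28.52
  Difficulty 93 × 0.15 = 13.95
Sum = 82.73
Discretionary bonus: 82.73 + 0 = 82.73
82.73 is ≥ 67.5 and < 83 → Proficient

Proficient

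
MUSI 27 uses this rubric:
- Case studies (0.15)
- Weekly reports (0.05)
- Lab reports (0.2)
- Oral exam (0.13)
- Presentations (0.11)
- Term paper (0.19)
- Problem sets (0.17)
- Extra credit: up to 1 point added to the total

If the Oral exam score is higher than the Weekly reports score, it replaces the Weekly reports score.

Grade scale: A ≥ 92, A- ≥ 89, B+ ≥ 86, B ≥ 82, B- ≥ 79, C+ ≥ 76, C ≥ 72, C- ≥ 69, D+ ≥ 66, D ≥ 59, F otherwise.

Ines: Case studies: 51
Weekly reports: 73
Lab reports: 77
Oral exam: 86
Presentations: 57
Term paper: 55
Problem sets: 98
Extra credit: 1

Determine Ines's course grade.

C

Oral exam (86) > Weekly reports (73), so Weekly reports counts as 86.
Weighted total:
  Case studies 51 × 0.15 = 7.65
  Weekly reports 86 × 0.05 = 4.3
  Lab reports 77 × 0.2 = 15.4
  Oral exam 86 × 0.13 = 11.18
  Presentations 57 × 0.11 = 6.27
  Term paper 55 × 0.19 = 10.45
  Problem sets 98 × 0.17 = 16.66
Sum = 71.91
Extra credit: 71.91 + 1 = 72.91
72.91 is ≥ 72 and < 76 → C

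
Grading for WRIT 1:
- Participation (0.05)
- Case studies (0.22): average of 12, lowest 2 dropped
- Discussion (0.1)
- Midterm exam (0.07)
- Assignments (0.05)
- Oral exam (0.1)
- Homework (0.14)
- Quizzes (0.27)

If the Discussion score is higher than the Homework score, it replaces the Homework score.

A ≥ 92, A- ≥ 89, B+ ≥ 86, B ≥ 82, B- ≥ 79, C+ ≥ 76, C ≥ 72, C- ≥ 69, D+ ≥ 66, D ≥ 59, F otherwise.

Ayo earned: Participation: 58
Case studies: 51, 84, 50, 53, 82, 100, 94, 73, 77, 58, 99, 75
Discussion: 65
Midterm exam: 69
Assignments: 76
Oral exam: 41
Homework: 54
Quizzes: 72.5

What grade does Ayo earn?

Case studies: drop 50, 51 → average of remaining 10 = 795/10 = 79.5
Discussion (65) > Homework (54), so Homework counts as 65.
Weighted total:
  Participation 58 × 0.05 = 2.9
  Case studies 79.5 × 0.22 = 17.49
  Discussion 65 × 0.1 = 6.5
  Midterm exam 69 × 0.07 = 4.83
  Assignments 76 × 0.05 = 3.8
  Oral exam 41 × 0.1 = 4.1
  Homework 65 × 0.14 = 9.1
  Quizzes 72.5 × 0.27 = 19.575
Sum = 68.295
68.295 is ≥ 66 and < 69 → D+

D+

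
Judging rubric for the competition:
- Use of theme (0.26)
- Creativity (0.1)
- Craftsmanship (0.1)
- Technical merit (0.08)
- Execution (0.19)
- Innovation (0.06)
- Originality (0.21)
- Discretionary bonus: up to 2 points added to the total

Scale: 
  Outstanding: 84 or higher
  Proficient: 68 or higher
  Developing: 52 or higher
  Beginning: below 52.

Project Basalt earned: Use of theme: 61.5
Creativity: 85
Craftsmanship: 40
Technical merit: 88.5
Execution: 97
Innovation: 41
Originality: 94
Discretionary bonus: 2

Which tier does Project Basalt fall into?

Weighted total:
  Use of theme 61.5 × 0.26 = 15.99
  Creativity 85 × 0.1 = 8.5
  Craftsmanship 40 × 0.1 = 4
  Technical merit 88.5 × 0.08 = 7.08
  Execution 97 × 0.19 = 18.43
  Innovation 41 × 0.06 = 2.46
  Originality 94 × 0.21 = 19.74
Sum = 76.2
Discretionary bonus: 76.2 + 2 = 78.2
78.2 is ≥ 68 and < 84 → Proficient

Proficient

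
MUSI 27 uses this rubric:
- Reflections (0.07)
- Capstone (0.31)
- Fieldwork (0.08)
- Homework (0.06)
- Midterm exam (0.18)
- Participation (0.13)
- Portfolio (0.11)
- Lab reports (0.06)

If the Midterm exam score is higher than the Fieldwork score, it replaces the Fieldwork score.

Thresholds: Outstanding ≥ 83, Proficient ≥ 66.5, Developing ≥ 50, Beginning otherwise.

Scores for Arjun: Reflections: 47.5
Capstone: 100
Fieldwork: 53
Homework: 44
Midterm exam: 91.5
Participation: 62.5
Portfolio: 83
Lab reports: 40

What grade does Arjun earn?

Proficient

Midterm exam (91.5) > Fieldwork (53), so Fieldwork counts as 91.5.
Weighted total:
  Reflections 47.5 × 0.07 = 3.325
  Capstone 100 × 0.31 = 31
  Fieldwork 91.5 × 0.08 = 7.32
  Homework 44 × 0.06 = 2.64
  Midterm exam 91.5 × 0.18 = 16.47
  Participation 62.5 × 0.13 = 8.125
  Portfolio 83 × 0.11 = 9.13
  Lab reports 40 × 0.06 = 2.4
Sum = 80.41
80.41 is ≥ 66.5 and < 83 → Proficient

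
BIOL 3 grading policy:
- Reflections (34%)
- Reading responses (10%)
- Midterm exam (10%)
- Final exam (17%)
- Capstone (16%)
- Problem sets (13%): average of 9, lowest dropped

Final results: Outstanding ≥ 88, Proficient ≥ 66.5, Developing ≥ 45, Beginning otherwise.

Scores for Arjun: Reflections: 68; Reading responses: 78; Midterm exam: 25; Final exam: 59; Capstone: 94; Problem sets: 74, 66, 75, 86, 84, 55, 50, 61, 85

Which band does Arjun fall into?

Problem sets: drop 50 → average of remaining 8 = 586/8 = 73.25
Weighted total:
  Reflections 68 × 0.34 = 23.12
  Reading responses 78 × 0.1 = 7.8
  Midterm exam 25 × 0.1 = 2.5
  Final exam 59 × 0.17 = 10.03
  Capstone 94 × 0.16 = 15.04
  Problem sets 73.25 × 0.13 = 9.5225
Sum = 68.0125
68.0125 is ≥ 66.5 and < 88 → Proficient

Proficient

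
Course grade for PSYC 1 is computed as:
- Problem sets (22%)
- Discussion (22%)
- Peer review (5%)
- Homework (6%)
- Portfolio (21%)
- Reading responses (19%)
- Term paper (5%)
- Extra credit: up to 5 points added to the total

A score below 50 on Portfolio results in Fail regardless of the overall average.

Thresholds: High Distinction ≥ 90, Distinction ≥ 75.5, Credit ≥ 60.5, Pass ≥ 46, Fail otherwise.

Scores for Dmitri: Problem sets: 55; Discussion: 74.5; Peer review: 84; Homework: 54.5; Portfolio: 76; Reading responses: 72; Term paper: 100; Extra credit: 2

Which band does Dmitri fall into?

Portfolio score 76 ≥ 50: minimum met.
Weighted total:
  Problem sets 55 × 0.22 = 12.1
  Discussion 74.5 × 0.22 = 16.39
  Peer review 84 × 0.05 = 4.2
  Homework 54.5 × 0.06 = 3.27
  Portfolio 76 × 0.21 = 15.96
  Reading responses 72 × 0.19 = 13.68
  Term paper 100 × 0.05 = 5
Sum = 70.6
Extra credit: 70.6 + 2 = 72.6
72.6 is ≥ 60.5 and < 75.5 → Credit

Credit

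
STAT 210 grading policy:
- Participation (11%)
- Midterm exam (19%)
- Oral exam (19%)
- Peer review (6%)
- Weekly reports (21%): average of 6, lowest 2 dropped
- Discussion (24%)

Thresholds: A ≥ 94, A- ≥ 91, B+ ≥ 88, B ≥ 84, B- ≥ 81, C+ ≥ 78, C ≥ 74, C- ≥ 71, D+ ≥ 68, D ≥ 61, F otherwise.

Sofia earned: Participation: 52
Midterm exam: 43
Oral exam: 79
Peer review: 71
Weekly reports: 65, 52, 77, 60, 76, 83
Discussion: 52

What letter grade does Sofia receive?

Weekly reports: drop 52, 60 → average of remaining 4 = 301/4 = 75.25
Weighted total:
  Participation 52 × 0.11 = 5.72
  Midterm exam 43 × 0.19 = 8.17
  Oral exam 79 × 0.19 = 15.01
  Peer review 71 × 0.06 = 4.26
  Weekly reports 75.25 × 0.21 = 15.8025
  Discussion 52 × 0.24 = 12.48
Sum = 61.4425
61.4425 is ≥ 61 and < 68 → D

D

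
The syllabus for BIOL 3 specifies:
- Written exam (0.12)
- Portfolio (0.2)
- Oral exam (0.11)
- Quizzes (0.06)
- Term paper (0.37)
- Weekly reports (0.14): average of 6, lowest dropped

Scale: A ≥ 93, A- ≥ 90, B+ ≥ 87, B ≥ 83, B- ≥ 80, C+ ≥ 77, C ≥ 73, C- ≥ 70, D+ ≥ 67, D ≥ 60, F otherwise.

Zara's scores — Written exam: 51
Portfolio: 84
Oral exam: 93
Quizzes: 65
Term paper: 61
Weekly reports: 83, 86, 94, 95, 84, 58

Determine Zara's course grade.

Weekly reports: drop 58 → average of remaining 5 = 442/5 = 88.4
Weighted total:
  Written exam 51 × 0.12 = 6.12
  Portfolio 84 × 0.2 = 16.8
  Oral exam 93 × 0.11 = 10.23
  Quizzes 65 × 0.06 = 3.9
  Term paper 61 × 0.37 = 22.57
  Weekly reports 88.4 × 0.14 = 12.376
Sum = 71.996
71.996 is ≥ 70 and < 73 → C-

C-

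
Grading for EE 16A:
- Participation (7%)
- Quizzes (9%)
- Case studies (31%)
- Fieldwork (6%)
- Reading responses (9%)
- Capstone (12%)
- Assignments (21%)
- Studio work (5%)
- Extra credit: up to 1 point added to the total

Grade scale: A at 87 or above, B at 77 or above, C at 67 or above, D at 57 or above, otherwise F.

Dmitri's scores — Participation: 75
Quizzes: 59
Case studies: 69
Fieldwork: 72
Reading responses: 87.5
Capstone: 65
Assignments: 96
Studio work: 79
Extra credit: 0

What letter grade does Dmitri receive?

C

Weighted total:
  Participation 75 × 0.07 = 5.25
  Quizzes 59 × 0.09 = 5.31
  Case studies 69 × 0.31 = 21.39
  Fieldwork 72 × 0.06 = 4.32
  Reading responses 87.5 × 0.09 = 7.875
  Capstone 65 × 0.12 = 7.8
  Assignments 96 × 0.21 = 20.16
  Studio work 79 × 0.05 = 3.95
Sum = 76.055
Extra credit: 76.055 + 0 = 76.055
76.055 is ≥ 67 and < 77 → C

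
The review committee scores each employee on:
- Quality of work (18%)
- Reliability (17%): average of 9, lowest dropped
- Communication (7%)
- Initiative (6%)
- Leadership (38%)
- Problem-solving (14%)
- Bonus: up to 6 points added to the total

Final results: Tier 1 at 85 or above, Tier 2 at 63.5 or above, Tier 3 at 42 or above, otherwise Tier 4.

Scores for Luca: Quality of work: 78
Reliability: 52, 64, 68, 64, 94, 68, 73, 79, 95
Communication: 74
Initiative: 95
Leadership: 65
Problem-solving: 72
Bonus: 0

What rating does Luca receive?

Tier 2

Reliability: drop 52 → average of remaining 8 = 605/8 = 75.625
Weighted total:
  Quality of work 78 × 0.18 = 14.04
  Reliability 75.625 × 0.17 = 12.85625
  Communication 74 × 0.07 = 5.18
  Initiative 95 × 0.06 = 5.7
  Leadership 65 × 0.38 = 24.7
  Problem-solving 72 × 0.14 = 10.08
Sum = 72.55625
Bonus: 72.55625 + 0 = 72.55625
72.55625 is ≥ 63.5 and < 85 → Tier 2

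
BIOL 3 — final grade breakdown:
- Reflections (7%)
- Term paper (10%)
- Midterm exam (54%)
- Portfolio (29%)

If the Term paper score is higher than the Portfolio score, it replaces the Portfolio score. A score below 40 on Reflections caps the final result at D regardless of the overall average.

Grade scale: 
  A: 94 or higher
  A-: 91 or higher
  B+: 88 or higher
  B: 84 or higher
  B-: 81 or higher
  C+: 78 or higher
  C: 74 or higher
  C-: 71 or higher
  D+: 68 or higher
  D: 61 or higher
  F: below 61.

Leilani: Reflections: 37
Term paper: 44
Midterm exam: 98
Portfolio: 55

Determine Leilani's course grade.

Term paper (44) ≤ Portfolio (55), so Portfolio stays at 55.
Reflections score 37 < 40: minimum not met.
Weighted total:
  Reflections 37 × 0.07 = 2.59
  Term paper 44 × 0.1 = 4.4
  Midterm exam 98 × 0.54 = 52.92
  Portfolio 55 × 0.29 = 15.95
Sum = 75.86
75.86 would be C; cap at D applies → D.

D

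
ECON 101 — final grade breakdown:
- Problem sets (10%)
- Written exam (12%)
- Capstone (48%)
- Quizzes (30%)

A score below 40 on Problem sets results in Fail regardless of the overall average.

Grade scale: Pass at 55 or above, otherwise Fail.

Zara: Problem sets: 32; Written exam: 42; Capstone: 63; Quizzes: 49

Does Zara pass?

Fail

Problem sets score 32 < 40: minimum not met.
Weighted total:
  Problem sets 32 × 0.1 = 3.2
  Written exam 42 × 0.12 = 5.04
  Capstone 63 × 0.48 = 30.24
  Quizzes 49 × 0.3 = 14.7
Sum = 53.18
Because the Problem sets minimum was not met, the result is Fail.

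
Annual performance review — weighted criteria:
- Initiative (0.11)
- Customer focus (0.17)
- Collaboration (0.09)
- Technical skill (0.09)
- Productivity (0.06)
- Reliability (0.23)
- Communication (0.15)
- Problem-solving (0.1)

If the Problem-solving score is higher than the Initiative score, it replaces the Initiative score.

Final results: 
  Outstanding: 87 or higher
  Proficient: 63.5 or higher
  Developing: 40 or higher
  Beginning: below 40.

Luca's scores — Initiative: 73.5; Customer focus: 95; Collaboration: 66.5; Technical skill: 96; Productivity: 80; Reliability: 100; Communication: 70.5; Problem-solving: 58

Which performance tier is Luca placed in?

Problem-solving (58) ≤ Initiative (73.5), so Initiative stays at 73.5.
Weighted total:
  Initiative 73.5 × 0.11 = 8.085
  Customer focus 95 × 0.17 = 16.15
  Collaboration 66.5 × 0.09 = 5.985
  Technical skill 96 × 0.09 = 8.64
  Productivity 80 × 0.06 = 4.8
  Reliability 100 × 0.23 = 23
  Communication 70.5 × 0.15 = 10.575
  Problem-solving 58 × 0.1 = 5.8
Sum = 83.035
83.035 is ≥ 63.5 and < 87 → Proficient

Proficient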